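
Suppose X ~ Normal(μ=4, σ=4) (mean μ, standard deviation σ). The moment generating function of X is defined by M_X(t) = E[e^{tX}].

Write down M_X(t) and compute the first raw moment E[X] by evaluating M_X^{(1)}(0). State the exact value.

M_X(t) = e^(8*t^2 + 4*t)
dM/dt = 16*t*e^(4*t)*e^(8*t^2) + 4*e^(4*t)*e^(8*t^2)

E[X] = dM/dt |_{t=0} = 4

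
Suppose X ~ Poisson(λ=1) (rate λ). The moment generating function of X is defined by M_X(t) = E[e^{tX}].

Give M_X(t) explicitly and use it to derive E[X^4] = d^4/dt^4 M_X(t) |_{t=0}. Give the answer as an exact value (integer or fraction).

E[X^4] = M^(4)(0) = 15

M_X(t) = e^(e^(t) - 1)
M^(4)(t) = (e^(4*t)*e^(e^(t)) + 6*e^(3*t)*e^(e^(t)) + 7*e^(2*t)*e^(e^(t)) + e^(t)*e^(e^(t)))*e^(-1)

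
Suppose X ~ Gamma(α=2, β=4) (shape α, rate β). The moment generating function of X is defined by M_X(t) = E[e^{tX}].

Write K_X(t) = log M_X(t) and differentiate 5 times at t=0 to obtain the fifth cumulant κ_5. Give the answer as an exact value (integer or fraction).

κ_5 = d^5K/dt^5 |_{t=0} = 3/64

M_X(t) = 16/(4 - t)^2
K_X(t) = log M_X(t) = -2*log(4 - t) + 4*log(2)
dK/dt = -2/(t - 4)
d^2K/dt^2 = 2/(t^2 - 8*t + 16)
d^3K/dt^3 = -4/(t^3 - 12*t^2 + 48*t - 64)
d^4K/dt^4 = 12/(t^4 - 16*t^3 + 96*t^2 - 256*t + 256)
d^5K/dt^5 = -48/(t^5 - 20*t^4 + 160*t^3 - 640*t^2 + 1280*t - 1024)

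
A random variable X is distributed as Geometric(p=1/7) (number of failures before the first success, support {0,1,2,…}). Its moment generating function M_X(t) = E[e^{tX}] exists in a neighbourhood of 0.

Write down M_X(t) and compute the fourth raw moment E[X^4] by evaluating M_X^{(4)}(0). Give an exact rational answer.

E[X^4] = D^4[M](0) = 39390

M_X(t) = 1/(7*(1 - 6*e^(t)/7))
D^4[M](t) = (-1296*e^(4*t) - 16632*e^(3*t) - 19404*e^(2*t) - 2058*e^(t))/(7776*e^(5*t) - 45360*e^(4*t) + 105840*e^(3*t) - 123480*e^(2*t) + 72030*e^(t) - 16807)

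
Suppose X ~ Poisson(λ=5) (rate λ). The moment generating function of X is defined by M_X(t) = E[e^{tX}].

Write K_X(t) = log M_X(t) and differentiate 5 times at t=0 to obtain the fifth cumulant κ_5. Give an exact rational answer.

κ_5 = D^5[K](0) = 5

M_X(t) = e^(5*e^(t) - 5)
K_X(t) = log M_X(t) = 5*e^(t) - 5
D^5[K](t) = 5*e^(t)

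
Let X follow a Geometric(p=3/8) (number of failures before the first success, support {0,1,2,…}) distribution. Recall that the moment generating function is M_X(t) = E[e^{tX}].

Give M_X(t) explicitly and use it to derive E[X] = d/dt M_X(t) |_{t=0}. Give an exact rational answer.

E[X] = M′(0) = 5/3

M_X(t) = 3/(8*(1 - 5*e^(t)/8))
M′(t) = 15*e^(t)/(25*e^(2*t) - 80*e^(t) + 64)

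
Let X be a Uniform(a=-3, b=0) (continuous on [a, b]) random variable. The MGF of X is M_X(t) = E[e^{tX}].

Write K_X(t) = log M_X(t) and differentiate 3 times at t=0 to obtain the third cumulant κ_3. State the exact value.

κ_3 = K^(3)(0) = 0

M_X(t) = (1 - e^(-3*t))/(3*t)
K_X(t) = log M_X(t) = -log(t) + log(1 - e^(-3*t)) - log(3)
K^(3)(t) = (27*t^3*e^(6*t) + 27*t^3*e^(3*t) - 2*e^(9*t) + 6*e^(6*t) - 6*e^(3*t) + 2)/(t^3*e^(9*t) - 3*t^3*e^(6*t) + 3*t^3*e^(3*t) - t^3)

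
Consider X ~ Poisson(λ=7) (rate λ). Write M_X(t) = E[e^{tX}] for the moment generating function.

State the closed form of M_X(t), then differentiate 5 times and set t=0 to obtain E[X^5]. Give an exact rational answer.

M_X(t) = e^(7*e^(t) - 7)
D^5[M](t) = (16807*e^(5*t)*e^(7*e^(t)) + 24010*e^(4*t)*e^(7*e^(t)) + 8575*e^(3*t)*e^(7*e^(t)) + 735*e^(2*t)*e^(7*e^(t)) + 7*e^(t)*e^(7*e^(t)))*e^(-7)

E[X^5] = D^5[M](0) = 50134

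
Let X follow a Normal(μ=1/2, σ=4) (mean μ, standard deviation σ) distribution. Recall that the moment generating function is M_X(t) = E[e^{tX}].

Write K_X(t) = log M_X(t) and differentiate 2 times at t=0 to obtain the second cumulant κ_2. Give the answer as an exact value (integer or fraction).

M_X(t) = e^(8*t^2 + t/2)
K_X(t) = log M_X(t) = 8*t^2 + t/2
dK/dt = 16*t + 1/2
d^2K/dt^2 = 16

κ_2 = d^2K/dt^2 |_{t=0} = 16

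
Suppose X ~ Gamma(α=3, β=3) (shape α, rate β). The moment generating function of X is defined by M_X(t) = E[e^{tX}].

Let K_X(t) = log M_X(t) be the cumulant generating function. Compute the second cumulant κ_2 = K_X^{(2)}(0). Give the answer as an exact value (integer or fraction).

κ_2 = d^2K/dt^2 |_{t=0} = 1/3

M_X(t) = 27/(3 - t)^3
K_X(t) = log M_X(t) = -3*log(3 - t) + 3*log(3)
dK/dt = -3/(t - 3)
d^2K/dt^2 = 3/(t^2 - 6*t + 9)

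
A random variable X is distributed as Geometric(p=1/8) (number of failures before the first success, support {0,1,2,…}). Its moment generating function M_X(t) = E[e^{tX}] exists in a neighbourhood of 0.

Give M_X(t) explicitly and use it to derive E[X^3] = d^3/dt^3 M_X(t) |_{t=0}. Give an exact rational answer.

E[X^3] = D^3[M](0) = 2359

M_X(t) = 1/(8*(1 - 7*e^(t)/8))
D^3[M](t) = (343*e^(3*t) + 1568*e^(2*t) + 448*e^(t))/(2401*e^(4*t) - 10976*e^(3*t) + 18816*e^(2*t) - 14336*e^(t) + 4096)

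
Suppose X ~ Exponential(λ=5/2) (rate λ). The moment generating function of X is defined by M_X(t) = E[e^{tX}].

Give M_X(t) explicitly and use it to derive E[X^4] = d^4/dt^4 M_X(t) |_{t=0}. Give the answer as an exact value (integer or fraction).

E[X^4] = M′′′′(0) = 384/625

M_X(t) = 5/(2*(5/2 - t))
M′(t) = 10/(4*t^2 - 20*t + 25)
M′′(t) = -40/(8*t^3 - 60*t^2 + 150*t - 125)
M′′′(t) = 240/(16*t^4 - 160*t^3 + 600*t^2 - 1000*t + 625)
M′′′′(t) = -1920/(32*t^5 - 400*t^4 + 2000*t^3 - 5000*t^2 + 6250*t - 3125)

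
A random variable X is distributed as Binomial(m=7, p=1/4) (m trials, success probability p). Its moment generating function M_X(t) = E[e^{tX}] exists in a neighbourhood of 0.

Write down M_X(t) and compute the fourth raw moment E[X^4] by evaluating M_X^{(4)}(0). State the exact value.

M_X(t) = (e^(t)/4 + 3/4)^7
M^(4)(t) = 2401*e^(7*t)/16384 + 1701*e^(6*t)/1024 + 118125*e^(5*t)/16384 + 945*e^(4*t)/64 + 229635*e^(3*t)/16384 + 5103*e^(2*t)/1024 + 5103*e^(t)/16384

E[X^4] = M^(4)(0) = 1379/32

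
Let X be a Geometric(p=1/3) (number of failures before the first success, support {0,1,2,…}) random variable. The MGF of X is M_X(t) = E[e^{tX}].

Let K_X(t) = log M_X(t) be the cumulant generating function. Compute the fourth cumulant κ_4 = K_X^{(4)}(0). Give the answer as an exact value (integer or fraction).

κ_4 = d^4K/dt^4 |_{t=0} = 222

M_X(t) = 1/(3*(1 - 2*e^(t)/3))
K_X(t) = log M_X(t) = -log(1 - 2*e^(t)/3) - log(3)
dK/dt = -2*e^(t)/(2*e^(t) - 3)
d^2K/dt^2 = 6*e^(t)/(4*e^(2*t) - 12*e^(t) + 9)
d^3K/dt^3 = (-12*e^(2*t) - 18*e^(t))/(8*e^(3*t) - 36*e^(2*t) + 54*e^(t) - 27)
d^4K/dt^4 = (24*e^(3*t) + 144*e^(2*t) + 54*e^(t))/(16*e^(4*t) - 96*e^(3*t) + 216*e^(2*t) - 216*e^(t) + 81)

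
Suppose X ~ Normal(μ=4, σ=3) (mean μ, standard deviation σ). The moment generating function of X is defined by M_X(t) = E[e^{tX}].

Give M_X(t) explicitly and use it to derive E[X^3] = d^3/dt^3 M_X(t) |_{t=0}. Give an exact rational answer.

M_X(t) = e^(9*t^2/2 + 4*t)
M′(t) = 9*t*e^(4*t)*e^(9*t^2/2) + 4*e^(4*t)*e^(9*t^2/2)
M′′(t) = 81*t^2*e^(4*t)*e^(9*t^2/2) + 72*t*e^(4*t)*e^(9*t^2/2) + 25*e^(4*t)*e^(9*t^2/2)
M′′′(t) = 729*t^3*e^(4*t)*e^(9*t^2/2) + 972*t^2*e^(4*t)*e^(9*t^2/2) + 675*t*e^(4*t)*e^(9*t^2/2) + 172*e^(4*t)*e^(9*t^2/2)

E[X^3] = M′′′(0) = 172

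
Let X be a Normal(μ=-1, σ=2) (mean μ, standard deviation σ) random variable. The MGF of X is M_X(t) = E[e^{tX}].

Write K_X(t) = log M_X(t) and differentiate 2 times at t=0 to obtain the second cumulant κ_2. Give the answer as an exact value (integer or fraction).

κ_2 = K^(2)(0) = 4

M_X(t) = e^(2*t^2 - t)
K_X(t) = log M_X(t) = 2*t^2 - t
K^(2)(t) = 4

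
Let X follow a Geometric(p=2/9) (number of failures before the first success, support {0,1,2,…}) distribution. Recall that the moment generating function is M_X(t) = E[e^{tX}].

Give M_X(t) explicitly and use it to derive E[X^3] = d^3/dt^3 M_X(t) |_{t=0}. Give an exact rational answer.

M_X(t) = 2/(9*(1 - 7*e^(t)/9))
dM/dt = 14*e^(t)/(49*e^(2*t) - 126*e^(t) + 81)
d^2M/dt^2 = (-98*e^(2*t) - 126*e^(t))/(343*e^(3*t) - 1323*e^(2*t) + 1701*e^(t) - 729)
d^3M/dt^3 = (686*e^(3*t) + 3528*e^(2*t) + 1134*e^(t))/(2401*e^(4*t) - 12348*e^(3*t) + 23814*e^(2*t) - 20412*e^(t) + 6561)

E[X^3] = d^3M/dt^3 |_{t=0} = 1337/4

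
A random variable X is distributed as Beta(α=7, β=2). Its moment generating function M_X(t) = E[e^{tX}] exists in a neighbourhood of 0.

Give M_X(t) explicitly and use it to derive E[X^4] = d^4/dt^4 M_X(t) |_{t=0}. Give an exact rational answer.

E[X^4] = M^(4)(0) = 14/33

M_X(t) = ₁F₁(7; 9; t)
M^(4)(t) = 14*₁F₁(11; 13; t)/33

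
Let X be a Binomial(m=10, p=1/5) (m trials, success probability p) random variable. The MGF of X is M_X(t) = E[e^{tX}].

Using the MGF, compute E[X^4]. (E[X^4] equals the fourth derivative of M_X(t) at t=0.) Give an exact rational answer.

E[X^4] = d^4M/dt^4 |_{t=0} = 8728/125

M_X(t) = (e^(t)/5 + 4/5)^10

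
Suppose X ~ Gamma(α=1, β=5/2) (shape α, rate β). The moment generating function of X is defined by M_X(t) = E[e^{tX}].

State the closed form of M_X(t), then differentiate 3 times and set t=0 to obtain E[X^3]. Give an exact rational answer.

M_X(t) = 5/(2*(5/2 - t))
D^3[M](t) = 240/(16*t^4 - 160*t^3 + 600*t^2 - 1000*t + 625)

E[X^3] = D^3[M](0) = 48/125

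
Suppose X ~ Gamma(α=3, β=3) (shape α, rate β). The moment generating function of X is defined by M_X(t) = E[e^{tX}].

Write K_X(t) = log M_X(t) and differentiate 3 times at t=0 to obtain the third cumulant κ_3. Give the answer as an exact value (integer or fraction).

M_X(t) = 27/(3 - t)^3
K_X(t) = log M_X(t) = -3*log(3 - t) + 3*log(3)
dK/dt = -3/(t - 3)
d^2K/dt^2 = 3/(t^2 - 6*t + 9)
d^3K/dt^3 = -6/(t^3 - 9*t^2 + 27*t - 27)

κ_3 = d^3K/dt^3 |_{t=0} = 2/9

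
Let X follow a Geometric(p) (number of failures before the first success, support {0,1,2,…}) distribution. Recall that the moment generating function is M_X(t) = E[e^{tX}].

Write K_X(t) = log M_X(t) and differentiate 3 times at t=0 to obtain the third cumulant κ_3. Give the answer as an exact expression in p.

M_X(t) = p/(-(1 - p)*e^(t) + 1)
K_X(t) = log M_X(t) = log(p) - log(-(1 - p)*e^(t) + 1)

κ_3 = D^3[K](0) = (p^2 - 3*p + 2)/p^3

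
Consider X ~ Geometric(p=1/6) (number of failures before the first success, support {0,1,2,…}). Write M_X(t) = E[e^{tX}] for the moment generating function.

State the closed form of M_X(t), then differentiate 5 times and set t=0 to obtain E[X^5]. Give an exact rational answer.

M_X(t) = 1/(6*(1 - 5*e^(t)/6))
M′(t) = 5*e^(t)/(25*e^(2*t) - 60*e^(t) + 36)
M′′(t) = (-25*e^(2*t) - 30*e^(t))/(125*e^(3*t) - 450*e^(2*t) + 540*e^(t) - 216)
M′′′(t) = (125*e^(3*t) + 600*e^(2*t) + 180*e^(t))/(625*e^(4*t) - 3000*e^(3*t) + 5400*e^(2*t) - 4320*e^(t) + 1296)
M′′′′(t) = (-625*e^(4*t) - 8250*e^(3*t) - 9900*e^(2*t) - 1080*e^(t))/(3125*e^(5*t) - 18750*e^(4*t) + 45000*e^(3*t) - 54000*e^(2*t) + 32400*e^(t) - 7776)

E[X^5] = M′′′′′(0) = 544505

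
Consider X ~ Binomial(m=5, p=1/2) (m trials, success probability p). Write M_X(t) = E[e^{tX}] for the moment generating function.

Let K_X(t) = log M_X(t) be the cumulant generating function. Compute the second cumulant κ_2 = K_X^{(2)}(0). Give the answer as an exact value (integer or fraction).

M_X(t) = (e^(t)/2 + 1/2)^5
K_X(t) = log M_X(t) = 5*log(e^(t)/2 + 1/2)
K^(2)(t) = 5*e^(t)/(e^(2*t) + 2*e^(t) + 1)

κ_2 = K^(2)(0) = 5/4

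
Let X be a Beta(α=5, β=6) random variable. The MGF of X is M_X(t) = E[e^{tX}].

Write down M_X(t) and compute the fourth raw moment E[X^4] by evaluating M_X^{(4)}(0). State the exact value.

M_X(t) = ₁F₁(5; 11; t)
M^(4)(t) = 10*₁F₁(9; 15; t)/143

E[X^4] = M^(4)(0) = 10/143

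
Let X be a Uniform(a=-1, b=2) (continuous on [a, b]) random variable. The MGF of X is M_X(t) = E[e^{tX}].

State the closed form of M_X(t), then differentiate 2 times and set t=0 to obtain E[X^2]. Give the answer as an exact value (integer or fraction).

E[X^2] = D^2[M](0) = 1

M_X(t) = (e^(2*t) - e^(-t))/(3*t)
D^2[M](t) = (4*t^2*e^(3*t) - t^2 - 4*t*e^(3*t) - 2*t + 2*e^(3*t) - 2)*e^(-t)/(3*t^3)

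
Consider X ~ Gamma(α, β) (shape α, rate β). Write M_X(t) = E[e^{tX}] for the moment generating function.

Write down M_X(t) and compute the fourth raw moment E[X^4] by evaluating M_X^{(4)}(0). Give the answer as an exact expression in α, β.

M_X(t) = (β/(β - t))^α
D^4[M](t) = (α^4*β^α*(1/(β - t))^α + 6*α^3*β^α*(1/(β - t))^α + 11*α^2*β^α*(1/(β - t))^α + 6*α*β^α*(1/(β - t))^α)/(β^4 - 4*β^3*t + 6*β^2*t^2 - 4*β*t^3 + t^4)

E[X^4] = D^4[M](0) = α*(α^3 + 6*α^2 + 11*α + 6)/β^4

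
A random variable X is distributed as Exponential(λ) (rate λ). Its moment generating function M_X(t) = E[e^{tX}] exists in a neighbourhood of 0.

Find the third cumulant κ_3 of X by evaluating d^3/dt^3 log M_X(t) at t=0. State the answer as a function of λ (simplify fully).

M_X(t) = λ/(λ - t)
K_X(t) = log M_X(t) = log(λ) - log(λ - t)
K′(t) = -1/(-λ + t)
K′′(t) = 1/(λ^2 - 2*λ*t + t^2)
K′′′(t) = -2/(-λ^3 + 3*λ^2*t - 3*λ*t^2 + t^3)

κ_3 = K′′′(0) = 2/λ^3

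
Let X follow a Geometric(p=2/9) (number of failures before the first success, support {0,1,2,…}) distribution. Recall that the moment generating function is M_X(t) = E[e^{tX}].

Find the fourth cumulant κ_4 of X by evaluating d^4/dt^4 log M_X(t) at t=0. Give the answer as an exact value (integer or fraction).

M_X(t) = 2/(9*(1 - 7*e^(t)/9))
K_X(t) = log M_X(t) = -log(1 - 7*e^(t)/9) - 2*log(3) + log(2)
K^(4)(t) = (3087*e^(3*t) + 15876*e^(2*t) + 5103*e^(t))/(2401*e^(4*t) - 12348*e^(3*t) + 23814*e^(2*t) - 20412*e^(t) + 6561)

κ_4 = K^(4)(0) = 12033/8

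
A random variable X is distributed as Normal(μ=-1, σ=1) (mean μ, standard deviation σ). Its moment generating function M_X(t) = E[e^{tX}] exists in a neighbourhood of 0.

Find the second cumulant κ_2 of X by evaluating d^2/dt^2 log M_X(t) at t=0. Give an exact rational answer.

M_X(t) = e^(t^2/2 - t)
K_X(t) = log M_X(t) = t^2/2 - t
K^(2)(t) = 1

κ_2 = K^(2)(0) = 1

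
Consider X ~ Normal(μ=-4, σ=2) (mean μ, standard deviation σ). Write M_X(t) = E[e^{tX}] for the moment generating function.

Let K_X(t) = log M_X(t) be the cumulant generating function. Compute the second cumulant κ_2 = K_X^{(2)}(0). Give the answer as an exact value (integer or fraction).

κ_2 = K′′(0) = 4

M_X(t) = e^(2*t^2 - 4*t)
K_X(t) = log M_X(t) = 2*t^2 - 4*t
K′(t) = 4*t - 4
K′′(t) = 4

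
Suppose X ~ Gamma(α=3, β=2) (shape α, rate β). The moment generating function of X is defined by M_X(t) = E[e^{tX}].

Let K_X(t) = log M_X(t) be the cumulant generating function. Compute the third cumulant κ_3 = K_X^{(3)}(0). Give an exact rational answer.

M_X(t) = 8/(2 - t)^3
K_X(t) = log M_X(t) = -3*log(2 - t) + 3*log(2)
D^3[K](t) = -6/(t^3 - 6*t^2 + 12*t - 8)

κ_3 = D^3[K](0) = 3/4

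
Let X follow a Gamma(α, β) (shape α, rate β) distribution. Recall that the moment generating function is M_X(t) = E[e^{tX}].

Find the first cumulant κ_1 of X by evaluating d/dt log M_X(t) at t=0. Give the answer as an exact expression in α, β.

κ_1 = K^(1)(0) = α/β

M_X(t) = (β/(β - t))^α
K_X(t) = log M_X(t) = α*(log(β) - log(β - t))
K^(1)(t) = -α/(-β + t)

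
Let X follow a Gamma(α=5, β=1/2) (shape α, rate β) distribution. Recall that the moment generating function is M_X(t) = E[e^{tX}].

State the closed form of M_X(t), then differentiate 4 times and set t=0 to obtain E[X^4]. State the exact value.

E[X^4] = D^4[M](0) = 26880

M_X(t) = 1/(32*(1/2 - t)^5)
D^4[M](t) = -26880/(512*t^9 - 2304*t^8 + 4608*t^7 - 5376*t^6 + 4032*t^5 - 2016*t^4 + 672*t^3 - 144*t^2 + 18*t - 1)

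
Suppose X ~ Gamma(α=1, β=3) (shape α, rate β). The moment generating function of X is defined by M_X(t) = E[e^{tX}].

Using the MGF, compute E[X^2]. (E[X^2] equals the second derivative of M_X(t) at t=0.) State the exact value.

M_X(t) = 3/(3 - t)
M^(2)(t) = -6/(t^3 - 9*t^2 + 27*t - 27)

E[X^2] = M^(2)(0) = 2/9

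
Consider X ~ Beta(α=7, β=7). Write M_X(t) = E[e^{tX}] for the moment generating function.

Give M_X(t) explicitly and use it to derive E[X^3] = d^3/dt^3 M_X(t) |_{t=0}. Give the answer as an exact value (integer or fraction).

E[X^3] = d^3M/dt^3 |_{t=0} = 3/20

M_X(t) = ₁F₁(7; 14; t)
dM/dt = ₁F₁(8; 15; t)/2
d^2M/dt^2 = 4*₁F₁(9; 16; t)/15
d^3M/dt^3 = 3*₁F₁(10; 17; t)/20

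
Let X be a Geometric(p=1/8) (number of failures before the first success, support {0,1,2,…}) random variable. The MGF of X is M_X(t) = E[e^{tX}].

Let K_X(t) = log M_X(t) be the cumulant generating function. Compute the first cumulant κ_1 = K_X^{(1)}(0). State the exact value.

κ_1 = K^(1)(0) = 7

M_X(t) = 1/(8*(1 - 7*e^(t)/8))
K_X(t) = log M_X(t) = -log(1 - 7*e^(t)/8) - 3*log(2)
K^(1)(t) = -7*e^(t)/(7*e^(t) - 8)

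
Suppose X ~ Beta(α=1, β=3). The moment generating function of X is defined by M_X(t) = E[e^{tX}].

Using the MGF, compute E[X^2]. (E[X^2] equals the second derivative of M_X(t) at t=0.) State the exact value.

E[X^2] = M′′(0) = 1/10

M_X(t) = ₁F₁(1; 4; t)
M′(t) = ₁F₁(2; 5; t)/4
M′′(t) = ₁F₁(3; 6; t)/10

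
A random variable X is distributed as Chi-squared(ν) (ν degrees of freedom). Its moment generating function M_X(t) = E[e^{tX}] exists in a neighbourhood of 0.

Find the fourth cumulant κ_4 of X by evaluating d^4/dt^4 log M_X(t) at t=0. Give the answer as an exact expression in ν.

M_X(t) = (1 - 2*t)^(-ν/2)
K_X(t) = log M_X(t) = -ν*log(1 - 2*t)/2
dK/dt = -ν/(2*t - 1)
d^2K/dt^2 = 2*ν/(4*t^2 - 4*t + 1)
d^3K/dt^3 = -8*ν/(8*t^3 - 12*t^2 + 6*t - 1)
d^4K/dt^4 = 48*ν/(16*t^4 - 32*t^3 + 24*t^2 - 8*t + 1)

κ_4 = d^4K/dt^4 |_{t=0} = 48*ν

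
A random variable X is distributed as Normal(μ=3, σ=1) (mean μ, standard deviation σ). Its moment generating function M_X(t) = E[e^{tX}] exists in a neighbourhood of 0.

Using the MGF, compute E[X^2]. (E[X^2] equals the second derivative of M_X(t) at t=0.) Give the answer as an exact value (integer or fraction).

E[X^2] = M′′(0) = 10

M_X(t) = e^(t^2/2 + 3*t)
M′(t) = t*e^(3*t)*e^(t^2/2) + 3*e^(3*t)*e^(t^2/2)
M′′(t) = t^2*e^(3*t)*e^(t^2/2) + 6*t*e^(3*t)*e^(t^2/2) + 10*e^(3*t)*e^(t^2/2)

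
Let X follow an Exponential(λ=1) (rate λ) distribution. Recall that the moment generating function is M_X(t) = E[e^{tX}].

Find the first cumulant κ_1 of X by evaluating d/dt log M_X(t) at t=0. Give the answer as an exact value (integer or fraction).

κ_1 = dK/dt |_{t=0} = 1

M_X(t) = 1/(1 - t)
K_X(t) = log M_X(t) = -log(1 - t)
dK/dt = -1/(t - 1)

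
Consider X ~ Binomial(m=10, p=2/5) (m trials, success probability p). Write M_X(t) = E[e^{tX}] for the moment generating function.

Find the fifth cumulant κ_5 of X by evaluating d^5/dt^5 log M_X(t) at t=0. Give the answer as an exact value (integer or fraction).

M_X(t) = (2*e^(t)/5 + 3/5)^10
K_X(t) = log M_X(t) = 10*log(2*e^(t)/5 + 3/5)
D^5[K](t) = (-480*e^(4*t) + 7920*e^(3*t) - 11880*e^(2*t) + 1620*e^(t))/(32*e^(5*t) + 240*e^(4*t) + 720*e^(3*t) + 1080*e^(2*t) + 810*e^(t) + 243)

κ_5 = D^5[K](0) = -564/625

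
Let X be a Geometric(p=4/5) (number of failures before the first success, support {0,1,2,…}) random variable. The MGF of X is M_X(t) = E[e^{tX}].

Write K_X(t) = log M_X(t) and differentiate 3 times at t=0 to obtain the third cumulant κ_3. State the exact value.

κ_3 = d^3K/dt^3 |_{t=0} = 15/32

M_X(t) = 4/(5*(1 - e^(t)/5))
K_X(t) = log M_X(t) = -log(1 - e^(t)/5) - log(5) + 2*log(2)
dK/dt = -e^(t)/(e^(t) - 5)
d^2K/dt^2 = 5*e^(t)/(e^(2*t) - 10*e^(t) + 25)
d^3K/dt^3 = (-5*e^(2*t) - 25*e^(t))/(e^(3*t) - 15*e^(2*t) + 75*e^(t) - 125)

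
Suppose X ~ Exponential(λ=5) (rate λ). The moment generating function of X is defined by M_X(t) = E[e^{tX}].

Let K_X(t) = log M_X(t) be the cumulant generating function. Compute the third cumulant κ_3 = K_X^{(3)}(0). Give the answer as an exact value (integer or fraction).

M_X(t) = 5/(5 - t)
K_X(t) = log M_X(t) = -log(5 - t) + log(5)
K′(t) = -1/(t - 5)
K′′(t) = 1/(t^2 - 10*t + 25)
K′′′(t) = -2/(t^3 - 15*t^2 + 75*t - 125)

κ_3 = K′′′(0) = 2/125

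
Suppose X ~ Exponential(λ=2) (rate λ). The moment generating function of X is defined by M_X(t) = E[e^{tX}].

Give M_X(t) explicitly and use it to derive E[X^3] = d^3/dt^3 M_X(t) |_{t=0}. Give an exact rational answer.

M_X(t) = 2/(2 - t)
M′(t) = 2/(t^2 - 4*t + 4)
M′′(t) = -4/(t^3 - 6*t^2 + 12*t - 8)
M′′′(t) = 12/(t^4 - 8*t^3 + 24*t^2 - 32*t + 16)

E[X^3] = M′′′(0) = 3/4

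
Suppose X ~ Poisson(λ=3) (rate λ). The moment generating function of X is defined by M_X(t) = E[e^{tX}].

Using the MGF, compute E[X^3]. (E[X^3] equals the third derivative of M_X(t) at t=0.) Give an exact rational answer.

M_X(t) = e^(3*e^(t) - 3)
M′(t) = 3*e^(-3)*e^(t)*e^(3*e^(t))
M′′(t) = (9*e^(2*t)*e^(3*e^(t)) + 3*e^(t)*e^(3*e^(t)))*e^(-3)
M′′′(t) = (27*e^(3*t)*e^(3*e^(t)) + 27*e^(2*t)*e^(3*e^(t)) + 3*e^(t)*e^(3*e^(t)))*e^(-3)

E[X^3] = M′′′(0) = 57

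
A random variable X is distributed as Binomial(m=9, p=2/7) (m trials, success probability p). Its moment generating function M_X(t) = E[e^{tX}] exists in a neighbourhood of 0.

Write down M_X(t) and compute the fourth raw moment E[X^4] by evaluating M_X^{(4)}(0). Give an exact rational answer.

E[X^4] = D^4[M](0) = 46098/343

M_X(t) = (2*e^(t)/7 + 5/7)^9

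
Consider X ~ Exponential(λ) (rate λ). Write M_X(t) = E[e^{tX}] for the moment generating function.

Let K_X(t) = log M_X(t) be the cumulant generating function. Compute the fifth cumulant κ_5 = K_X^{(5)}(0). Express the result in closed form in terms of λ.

κ_5 = D^5[K](0) = 24/λ^5

M_X(t) = λ/(λ - t)
K_X(t) = log M_X(t) = log(λ) - log(λ - t)
D^5[K](t) = -24/(-λ^5 + 5*λ^4*t - 10*λ^3*t^2 + 10*λ^2*t^3 - 5*λ*t^4 + t^5)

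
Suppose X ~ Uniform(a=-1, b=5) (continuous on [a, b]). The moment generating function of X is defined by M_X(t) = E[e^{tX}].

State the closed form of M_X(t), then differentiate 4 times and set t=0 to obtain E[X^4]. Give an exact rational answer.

M_X(t) = (e^(5*t) - e^(-t))/(6*t)
M′(t) = (5*t*e^(6*t) + t - e^(6*t) + 1)*e^(-t)/(6*t^2)
M′′(t) = (25*t^2*e^(6*t) - t^2 - 10*t*e^(6*t) - 2*t + 2*e^(6*t) - 2)*e^(-t)/(6*t^3)
M′′′(t) = (125*t^3*e^(6*t) + t^3 - 75*t^2*e^(6*t) + 3*t^2 + 30*t*e^(6*t) + 6*t - 6*e^(6*t) + 6)*e^(-t)/(6*t^4)
M′′′′(t) = (625*t^4*e^(6*t) - t^4 - 500*t^3*e^(6*t) - 4*t^3 + 300*t^2*e^(6*t) - 12*t^2 - 120*t*e^(6*t) - 24*t + 24*e^(6*t) - 24)*e^(-t)/(6*t^5)

E[X^4] = M′′′′(0) = 521/5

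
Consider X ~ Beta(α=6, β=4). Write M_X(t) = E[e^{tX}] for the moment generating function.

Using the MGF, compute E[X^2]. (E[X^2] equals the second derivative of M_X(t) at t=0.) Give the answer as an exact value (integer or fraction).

M_X(t) = ₁F₁(6; 10; t)
dM/dt = 3*₁F₁(7; 11; t)/5
d^2M/dt^2 = 21*₁F₁(8; 12; t)/55

E[X^2] = d^2M/dt^2 |_{t=0} = 21/55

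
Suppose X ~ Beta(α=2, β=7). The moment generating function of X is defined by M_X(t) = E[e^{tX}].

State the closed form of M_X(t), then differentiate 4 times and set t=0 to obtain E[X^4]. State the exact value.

M_X(t) = ₁F₁(2; 9; t)
M^(4)(t) = ₁F₁(6; 13; t)/99

E[X^4] = M^(4)(0) = 1/99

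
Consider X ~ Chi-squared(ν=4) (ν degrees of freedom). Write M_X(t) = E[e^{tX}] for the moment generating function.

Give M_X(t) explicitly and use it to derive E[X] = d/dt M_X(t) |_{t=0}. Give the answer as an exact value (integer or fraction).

E[X] = M^(1)(0) = 4

M_X(t) = (1 - 2*t)^(-2)
M^(1)(t) = -4/(8*t^3 - 12*t^2 + 6*t - 1)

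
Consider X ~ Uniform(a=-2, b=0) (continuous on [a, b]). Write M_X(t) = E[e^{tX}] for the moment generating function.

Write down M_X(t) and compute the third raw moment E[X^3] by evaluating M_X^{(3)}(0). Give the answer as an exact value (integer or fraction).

M_X(t) = (1 - e^(-2*t))/(2*t)
D^3[M](t) = (4*t^3 + 6*t^2 + 6*t - 3*e^(2*t) + 3)*e^(-2*t)/t^4

E[X^3] = D^3[M](0) = -2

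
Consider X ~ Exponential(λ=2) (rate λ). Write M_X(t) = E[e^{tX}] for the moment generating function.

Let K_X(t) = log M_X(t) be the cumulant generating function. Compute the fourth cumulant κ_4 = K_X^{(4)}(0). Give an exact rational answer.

κ_4 = K′′′′(0) = 3/8

M_X(t) = 2/(2 - t)
K_X(t) = log M_X(t) = -log(2 - t) + log(2)
K′(t) = -1/(t - 2)
K′′(t) = 1/(t^2 - 4*t + 4)
K′′′(t) = -2/(t^3 - 6*t^2 + 12*t - 8)
K′′′′(t) = 6/(t^4 - 8*t^3 + 24*t^2 - 32*t + 16)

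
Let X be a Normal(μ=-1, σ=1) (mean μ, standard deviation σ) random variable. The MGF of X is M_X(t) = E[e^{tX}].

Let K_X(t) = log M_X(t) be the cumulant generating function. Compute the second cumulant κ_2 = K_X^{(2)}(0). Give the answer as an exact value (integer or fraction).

M_X(t) = e^(t^2/2 - t)
K_X(t) = log M_X(t) = t^2/2 - t
K′(t) = t - 1
K′′(t) = 1

κ_2 = K′′(0) = 1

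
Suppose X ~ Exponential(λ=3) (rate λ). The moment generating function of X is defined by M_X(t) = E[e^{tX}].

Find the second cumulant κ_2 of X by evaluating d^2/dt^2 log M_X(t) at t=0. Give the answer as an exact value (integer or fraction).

M_X(t) = 3/(3 - t)
K_X(t) = log M_X(t) = -log(3 - t) + log(3)
K^(2)(t) = 1/(t^2 - 6*t + 9)

κ_2 = K^(2)(0) = 1/9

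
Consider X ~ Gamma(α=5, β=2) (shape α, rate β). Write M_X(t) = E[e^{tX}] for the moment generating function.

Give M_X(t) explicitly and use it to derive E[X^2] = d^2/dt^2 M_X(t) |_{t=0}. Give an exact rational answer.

E[X^2] = d^2M/dt^2 |_{t=0} = 15/2

M_X(t) = 32/(2 - t)^5
dM/dt = 160/(t^6 - 12*t^5 + 60*t^4 - 160*t^3 + 240*t^2 - 192*t + 64)
d^2M/dt^2 = -960/(t^7 - 14*t^6 + 84*t^5 - 280*t^4 + 560*t^3 - 672*t^2 + 448*t - 128)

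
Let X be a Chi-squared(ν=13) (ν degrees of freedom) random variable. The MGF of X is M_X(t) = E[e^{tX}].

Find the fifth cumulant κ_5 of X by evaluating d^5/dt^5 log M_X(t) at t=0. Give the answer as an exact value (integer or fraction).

κ_5 = K^(5)(0) = 4992

M_X(t) = (1 - 2*t)^(-13/2)
K_X(t) = log M_X(t) = -13*log(1 - 2*t)/2
K^(5)(t) = -4992/(32*t^5 - 80*t^4 + 80*t^3 - 40*t^2 + 10*t - 1)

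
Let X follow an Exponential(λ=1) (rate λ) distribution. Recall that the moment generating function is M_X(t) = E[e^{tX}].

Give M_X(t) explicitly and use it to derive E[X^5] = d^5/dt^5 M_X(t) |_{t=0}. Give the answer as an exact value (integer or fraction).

E[X^5] = M^(5)(0) = 120

M_X(t) = 1/(1 - t)
M^(5)(t) = 120/(t^6 - 6*t^5 + 15*t^4 - 20*t^3 + 15*t^2 - 6*t + 1)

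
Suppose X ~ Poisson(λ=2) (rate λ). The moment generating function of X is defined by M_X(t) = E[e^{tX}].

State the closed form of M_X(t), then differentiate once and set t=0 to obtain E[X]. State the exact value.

E[X] = M′(0) = 2

M_X(t) = e^(2*e^(t) - 2)
M′(t) = 2*e^(-2)*e^(t)*e^(2*e^(t))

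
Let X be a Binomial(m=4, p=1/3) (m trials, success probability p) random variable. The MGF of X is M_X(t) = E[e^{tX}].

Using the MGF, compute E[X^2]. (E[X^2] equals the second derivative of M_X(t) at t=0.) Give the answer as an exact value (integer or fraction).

E[X^2] = D^2[M](0) = 8/3

M_X(t) = (e^(t)/3 + 2/3)^4
D^2[M](t) = 16*e^(4*t)/81 + 8*e^(3*t)/9 + 32*e^(2*t)/27 + 32*e^(t)/81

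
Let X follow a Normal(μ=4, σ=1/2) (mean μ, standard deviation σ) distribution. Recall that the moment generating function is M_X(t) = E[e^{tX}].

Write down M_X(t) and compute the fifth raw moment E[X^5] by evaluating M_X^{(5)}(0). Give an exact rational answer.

M_X(t) = e^(t^2/8 + 4*t)

E[X^5] = D^5[M](0) = 4751/4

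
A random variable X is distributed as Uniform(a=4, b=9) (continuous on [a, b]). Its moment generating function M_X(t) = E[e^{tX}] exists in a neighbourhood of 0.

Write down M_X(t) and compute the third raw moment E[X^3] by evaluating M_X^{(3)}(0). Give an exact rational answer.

E[X^3] = M^(3)(0) = 1261/4

M_X(t) = (e^(9*t) - e^(4*t))/(5*t)
M^(3)(t) = (729*t^3*e^(9*t) - 64*t^3*e^(4*t) - 243*t^2*e^(9*t) + 48*t^2*e^(4*t) + 54*t*e^(9*t) - 24*t*e^(4*t) - 6*e^(9*t) + 6*e^(4*t))/(5*t^4)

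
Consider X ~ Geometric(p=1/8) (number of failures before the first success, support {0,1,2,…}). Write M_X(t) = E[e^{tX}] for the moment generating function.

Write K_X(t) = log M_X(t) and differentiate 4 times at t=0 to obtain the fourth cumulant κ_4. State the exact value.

M_X(t) = 1/(8*(1 - 7*e^(t)/8))
K_X(t) = log M_X(t) = -log(1 - 7*e^(t)/8) - 3*log(2)
K′(t) = -7*e^(t)/(7*e^(t) - 8)
K′′(t) = 56*e^(t)/(49*e^(2*t) - 112*e^(t) + 64)
K′′′(t) = (-392*e^(2*t) - 448*e^(t))/(343*e^(3*t) - 1176*e^(2*t) + 1344*e^(t) - 512)
K′′′′(t) = (2744*e^(3*t) + 12544*e^(2*t) + 3584*e^(t))/(2401*e^(4*t) - 10976*e^(3*t) + 18816*e^(2*t) - 14336*e^(t) + 4096)

κ_4 = K′′′′(0) = 18872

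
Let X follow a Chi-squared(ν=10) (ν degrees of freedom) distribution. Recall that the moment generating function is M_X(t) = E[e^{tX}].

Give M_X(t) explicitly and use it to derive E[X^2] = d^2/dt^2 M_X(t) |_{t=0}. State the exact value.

E[X^2] = D^2[M](0) = 120

M_X(t) = (1 - 2*t)^(-5)
D^2[M](t) = -120/(128*t^7 - 448*t^6 + 672*t^5 - 560*t^4 + 280*t^3 - 84*t^2 + 14*t - 1)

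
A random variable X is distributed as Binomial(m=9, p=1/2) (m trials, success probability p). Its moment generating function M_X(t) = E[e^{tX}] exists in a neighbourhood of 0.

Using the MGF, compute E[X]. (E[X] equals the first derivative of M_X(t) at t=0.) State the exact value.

M_X(t) = (e^(t)/2 + 1/2)^9
M^(1)(t) = 9*e^(9*t)/512 + 9*e^(8*t)/64 + 63*e^(7*t)/128 + 63*e^(6*t)/64 + 315*e^(5*t)/256 + 63*e^(4*t)/64 + 63*e^(3*t)/128 + 9*e^(2*t)/64 + 9*e^(t)/512

E[X] = M^(1)(0) = 9/2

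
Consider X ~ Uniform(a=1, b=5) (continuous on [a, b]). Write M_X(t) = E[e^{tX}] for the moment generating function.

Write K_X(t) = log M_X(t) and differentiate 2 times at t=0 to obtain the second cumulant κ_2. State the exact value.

M_X(t) = (e^(5*t) - e^(t))/(4*t)
K_X(t) = log M_X(t) = -log(t) + log(e^(5*t) - e^(t)) - 2*log(2)
K′(t) = (5*t*e^(4*t) - t - e^(4*t) + 1)/(t*e^(4*t) - t)
K′′(t) = (-16*t^2*e^(4*t) + e^(8*t) - 2*e^(4*t) + 1)/(t^2*e^(8*t) - 2*t^2*e^(4*t) + t^2)

κ_2 = K′′(0) = 4/3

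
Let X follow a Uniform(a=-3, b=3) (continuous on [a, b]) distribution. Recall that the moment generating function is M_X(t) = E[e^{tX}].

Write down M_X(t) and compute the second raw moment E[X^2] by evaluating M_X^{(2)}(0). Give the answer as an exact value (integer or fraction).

E[X^2] = M′′(0) = 3

M_X(t) = (e^(3*t) - e^(-3*t))/(6*t)
M′(t) = (3*t*e^(6*t) + 3*t - e^(6*t) + 1)*e^(-3*t)/(6*t^2)
M′′(t) = (9*t^2*e^(6*t) - 9*t^2 - 6*t*e^(6*t) - 6*t + 2*e^(6*t) - 2)*e^(-3*t)/(6*t^3)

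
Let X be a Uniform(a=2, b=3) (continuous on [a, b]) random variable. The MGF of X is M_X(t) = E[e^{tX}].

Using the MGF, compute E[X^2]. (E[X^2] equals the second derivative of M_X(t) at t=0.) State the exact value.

M_X(t) = (e^(3*t) - e^(2*t))/t
D^2[M](t) = (9*t^2*e^(3*t) - 4*t^2*e^(2*t) - 6*t*e^(3*t) + 4*t*e^(2*t) + 2*e^(3*t) - 2*e^(2*t))/t^3

E[X^2] = D^2[M](0) = 19/3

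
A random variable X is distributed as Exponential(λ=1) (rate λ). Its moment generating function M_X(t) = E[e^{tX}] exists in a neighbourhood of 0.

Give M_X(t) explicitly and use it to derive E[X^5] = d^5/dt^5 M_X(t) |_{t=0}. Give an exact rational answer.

M_X(t) = 1/(1 - t)
D^5[M](t) = 120/(t^6 - 6*t^5 + 15*t^4 - 20*t^3 + 15*t^2 - 6*t + 1)

E[X^5] = D^5[M](0) = 120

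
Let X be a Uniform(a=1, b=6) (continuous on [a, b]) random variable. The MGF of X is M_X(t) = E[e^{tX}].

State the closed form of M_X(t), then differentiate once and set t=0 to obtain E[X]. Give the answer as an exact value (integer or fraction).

M_X(t) = (e^(6*t) - e^(t))/(5*t)
M′(t) = (6*t*e^(6*t) - t*e^(t) - e^(6*t) + e^(t))/(5*t^2)

E[X] = M′(0) = 7/2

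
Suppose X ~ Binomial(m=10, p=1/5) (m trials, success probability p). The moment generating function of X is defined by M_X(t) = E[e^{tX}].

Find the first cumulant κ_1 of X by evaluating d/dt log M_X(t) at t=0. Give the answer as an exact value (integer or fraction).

κ_1 = D[K](0) = 2

M_X(t) = (e^(t)/5 + 4/5)^10
K_X(t) = log M_X(t) = 10*log(e^(t)/5 + 4/5)
D[K](t) = 10*e^(t)/(e^(t) + 4)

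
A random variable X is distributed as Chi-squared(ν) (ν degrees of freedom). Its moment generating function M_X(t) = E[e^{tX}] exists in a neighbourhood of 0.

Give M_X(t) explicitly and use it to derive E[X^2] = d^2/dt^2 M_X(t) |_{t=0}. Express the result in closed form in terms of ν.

M_X(t) = (1 - 2*t)^(-ν/2)
M^(2)(t) = (ν^2 + 2*ν)/(4*t^2*(1 - 2*t)^(ν/2) - 4*t*(1 - 2*t)^(ν/2) + (1 - 2*t)^(ν/2))

E[X^2] = M^(2)(0) = ν*(ν + 2)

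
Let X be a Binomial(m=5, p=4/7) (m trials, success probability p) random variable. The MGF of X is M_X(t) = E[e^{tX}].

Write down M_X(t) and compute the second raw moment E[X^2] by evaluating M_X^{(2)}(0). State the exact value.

M_X(t) = (4*e^(t)/7 + 3/7)^5
D^2[M](t) = 25600*e^(5*t)/16807 + 61440*e^(4*t)/16807 + 51840*e^(3*t)/16807 + 17280*e^(2*t)/16807 + 1620*e^(t)/16807

E[X^2] = D^2[M](0) = 460/49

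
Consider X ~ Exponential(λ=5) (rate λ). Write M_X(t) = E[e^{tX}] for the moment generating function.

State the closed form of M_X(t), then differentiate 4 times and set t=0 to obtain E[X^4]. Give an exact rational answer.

M_X(t) = 5/(5 - t)
M′(t) = 5/(t^2 - 10*t + 25)
M′′(t) = -10/(t^3 - 15*t^2 + 75*t - 125)
M′′′(t) = 30/(t^4 - 20*t^3 + 150*t^2 - 500*t + 625)
M′′′′(t) = -120/(t^5 - 25*t^4 + 250*t^3 - 1250*t^2 + 3125*t - 3125)

E[X^4] = M′′′′(0) = 24/625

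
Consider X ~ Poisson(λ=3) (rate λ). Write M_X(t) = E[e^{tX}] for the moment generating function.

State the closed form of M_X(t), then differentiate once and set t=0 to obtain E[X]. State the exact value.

M_X(t) = e^(3*e^(t) - 3)
D[M](t) = 3*e^(-3)*e^(t)*e^(3*e^(t))

E[X] = D[M](0) = 3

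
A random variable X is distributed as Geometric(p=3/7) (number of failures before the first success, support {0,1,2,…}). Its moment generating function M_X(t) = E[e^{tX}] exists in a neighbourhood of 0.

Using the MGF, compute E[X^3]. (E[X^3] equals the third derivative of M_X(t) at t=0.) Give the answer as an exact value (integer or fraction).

M_X(t) = 3/(7*(1 - 4*e^(t)/7))
M^(3)(t) = (192*e^(3*t) + 1344*e^(2*t) + 588*e^(t))/(256*e^(4*t) - 1792*e^(3*t) + 4704*e^(2*t) - 5488*e^(t) + 2401)

E[X^3] = M^(3)(0) = 236/9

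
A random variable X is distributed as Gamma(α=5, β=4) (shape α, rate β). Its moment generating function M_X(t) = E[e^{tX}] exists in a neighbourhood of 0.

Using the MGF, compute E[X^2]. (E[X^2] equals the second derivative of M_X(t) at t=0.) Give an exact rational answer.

E[X^2] = M′′(0) = 15/8

M_X(t) = 1024/(4 - t)^5
M′(t) = 5120/(t^6 - 24*t^5 + 240*t^4 - 1280*t^3 + 3840*t^2 - 6144*t + 4096)
M′′(t) = -30720/(t^7 - 28*t^6 + 336*t^5 - 2240*t^4 + 8960*t^3 - 21504*t^2 + 28672*t - 16384)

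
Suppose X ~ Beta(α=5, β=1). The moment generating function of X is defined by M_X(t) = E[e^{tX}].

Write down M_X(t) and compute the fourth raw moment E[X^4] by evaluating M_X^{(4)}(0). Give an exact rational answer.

E[X^4] = d^4M/dt^4 |_{t=0} = 5/9

M_X(t) = ₁F₁(5; 6; t)
dM/dt = 5*₁F₁(6; 7; t)/6
d^2M/dt^2 = 5*₁F₁(7; 8; t)/7
d^3M/dt^3 = 5*₁F₁(8; 9; t)/8
d^4M/dt^4 = 5*₁F₁(9; 10; t)/9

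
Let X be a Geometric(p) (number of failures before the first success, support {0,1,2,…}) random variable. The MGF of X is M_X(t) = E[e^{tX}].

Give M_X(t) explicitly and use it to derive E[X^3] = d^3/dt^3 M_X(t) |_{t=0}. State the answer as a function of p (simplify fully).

E[X^3] = D^3[M](0) = -1 + 7/p - 12/p^2 + 6/p^3

M_X(t) = p/(-(1 - p)*e^(t) + 1)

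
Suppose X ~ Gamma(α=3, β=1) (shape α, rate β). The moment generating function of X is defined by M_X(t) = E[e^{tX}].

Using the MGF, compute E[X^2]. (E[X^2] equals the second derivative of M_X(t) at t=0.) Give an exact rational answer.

E[X^2] = M^(2)(0) = 12

M_X(t) = (1 - t)^(-3)
M^(2)(t) = -12/(t^5 - 5*t^4 + 10*t^3 - 10*t^2 + 5*t - 1)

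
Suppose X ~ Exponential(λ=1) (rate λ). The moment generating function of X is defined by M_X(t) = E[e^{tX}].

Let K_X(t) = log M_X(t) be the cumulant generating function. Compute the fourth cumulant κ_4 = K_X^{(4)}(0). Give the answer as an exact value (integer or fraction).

M_X(t) = 1/(1 - t)
K_X(t) = log M_X(t) = -log(1 - t)
dK/dt = -1/(t - 1)
d^2K/dt^2 = 1/(t^2 - 2*t + 1)
d^3K/dt^3 = -2/(t^3 - 3*t^2 + 3*t - 1)
d^4K/dt^4 = 6/(t^4 - 4*t^3 + 6*t^2 - 4*t + 1)

κ_4 = d^4K/dt^4 |_{t=0} = 6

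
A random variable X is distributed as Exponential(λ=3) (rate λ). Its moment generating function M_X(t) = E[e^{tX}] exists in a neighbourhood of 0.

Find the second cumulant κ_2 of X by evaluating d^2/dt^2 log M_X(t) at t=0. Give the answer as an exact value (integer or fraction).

κ_2 = K^(2)(0) = 1/9

M_X(t) = 3/(3 - t)
K_X(t) = log M_X(t) = -log(3 - t) + log(3)
K^(2)(t) = 1/(t^2 - 6*t + 9)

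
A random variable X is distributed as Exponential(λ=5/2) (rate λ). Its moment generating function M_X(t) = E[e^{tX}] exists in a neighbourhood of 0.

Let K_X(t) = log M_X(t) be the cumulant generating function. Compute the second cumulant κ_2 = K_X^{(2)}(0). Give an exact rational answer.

M_X(t) = 5/(2*(5/2 - t))
K_X(t) = log M_X(t) = -log(5/2 - t) - log(2) + log(5)
D^2[K](t) = 4/(4*t^2 - 20*t + 25)

κ_2 = D^2[K](0) = 4/25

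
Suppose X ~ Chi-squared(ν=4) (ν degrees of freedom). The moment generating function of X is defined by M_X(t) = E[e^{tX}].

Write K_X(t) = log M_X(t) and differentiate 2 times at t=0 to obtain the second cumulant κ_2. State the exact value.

M_X(t) = (1 - 2*t)^(-2)
K_X(t) = log M_X(t) = -2*log(1 - 2*t)
dK/dt = -4/(2*t - 1)
d^2K/dt^2 = 8/(4*t^2 - 4*t + 1)

κ_2 = d^2K/dt^2 |_{t=0} = 8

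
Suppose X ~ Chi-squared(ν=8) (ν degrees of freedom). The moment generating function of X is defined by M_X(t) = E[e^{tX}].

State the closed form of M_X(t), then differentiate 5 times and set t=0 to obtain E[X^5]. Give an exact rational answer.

M_X(t) = (1 - 2*t)^(-4)
D^5[M](t) = -215040/(512*t^9 - 2304*t^8 + 4608*t^7 - 5376*t^6 + 4032*t^5 - 2016*t^4 + 672*t^3 - 144*t^2 + 18*t - 1)

E[X^5] = D^5[M](0) = 215040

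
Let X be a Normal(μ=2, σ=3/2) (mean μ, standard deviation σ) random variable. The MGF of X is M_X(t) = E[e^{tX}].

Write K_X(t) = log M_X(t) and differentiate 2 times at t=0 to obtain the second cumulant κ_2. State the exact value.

κ_2 = K′′(0) = 9/4

M_X(t) = e^(9*t^2/8 + 2*t)
K_X(t) = log M_X(t) = 9*t^2/8 + 2*t
K′(t) = 9*t/4 + 2
K′′(t) = 9/4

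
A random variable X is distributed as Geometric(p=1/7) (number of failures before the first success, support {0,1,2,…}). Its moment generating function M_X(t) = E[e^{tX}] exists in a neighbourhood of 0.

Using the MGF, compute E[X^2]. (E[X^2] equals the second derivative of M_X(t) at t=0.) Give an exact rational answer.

E[X^2] = d^2M/dt^2 |_{t=0} = 78

M_X(t) = 1/(7*(1 - 6*e^(t)/7))
dM/dt = 6*e^(t)/(36*e^(2*t) - 84*e^(t) + 49)
d^2M/dt^2 = (-36*e^(2*t) - 42*e^(t))/(216*e^(3*t) - 756*e^(2*t) + 882*e^(t) - 343)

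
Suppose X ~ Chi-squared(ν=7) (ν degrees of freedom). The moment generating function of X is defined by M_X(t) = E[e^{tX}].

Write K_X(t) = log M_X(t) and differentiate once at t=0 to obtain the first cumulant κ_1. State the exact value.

M_X(t) = (1 - 2*t)^(-7/2)
K_X(t) = log M_X(t) = -7*log(1 - 2*t)/2
dK/dt = -7/(2*t - 1)

κ_1 = dK/dt |_{t=0} = 7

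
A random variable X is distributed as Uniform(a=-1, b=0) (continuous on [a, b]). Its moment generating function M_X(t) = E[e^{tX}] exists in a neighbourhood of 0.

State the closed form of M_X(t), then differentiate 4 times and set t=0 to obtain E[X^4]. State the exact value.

E[X^4] = M^(4)(0) = 1/5

M_X(t) = (1 - e^(-t))/t
M^(4)(t) = (-t^4 - 4*t^3 - 12*t^2 - 24*t + 24*e^(t) - 24)*e^(-t)/t^5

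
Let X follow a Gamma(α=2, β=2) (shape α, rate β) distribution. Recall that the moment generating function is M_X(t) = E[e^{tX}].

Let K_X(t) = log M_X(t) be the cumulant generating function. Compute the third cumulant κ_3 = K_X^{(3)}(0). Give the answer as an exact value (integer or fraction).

κ_3 = d^3K/dt^3 |_{t=0} = 1/2

M_X(t) = 4/(2 - t)^2
K_X(t) = log M_X(t) = -2*log(2 - t) + 2*log(2)
dK/dt = -2/(t - 2)
d^2K/dt^2 = 2/(t^2 - 4*t + 4)
d^3K/dt^3 = -4/(t^3 - 6*t^2 + 12*t - 8)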